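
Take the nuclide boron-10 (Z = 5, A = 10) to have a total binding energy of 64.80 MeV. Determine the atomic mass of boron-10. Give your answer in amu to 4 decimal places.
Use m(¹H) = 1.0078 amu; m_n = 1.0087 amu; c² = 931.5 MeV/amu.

10.0129 amu

Mass defect = 64.80 MeV / (931.5 MeV/amu) = 0.069565 amu
Constituent mass = 5(1.0078) + 5(1.0087) = 10.0825 amu
Atomic mass = 10.0825 − 0.069565 = 10.012935 amu ≈ 10.0129 amu (to 4 decimal places)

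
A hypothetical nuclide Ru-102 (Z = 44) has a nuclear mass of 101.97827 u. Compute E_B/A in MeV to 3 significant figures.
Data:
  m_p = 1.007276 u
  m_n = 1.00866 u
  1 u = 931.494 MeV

7.71 MeV/nucleon

Z = 44, so N = A − Z = 102 − 44 = 58.
Total constituent mass: 44 × 1.007276 + 58 × 1.00866 = 102.822424 u
The mass defect is 102.822424 − 101.97827 = 0.844154 u.
E_B = 0.844154 × 931.494 = 786.324 MeV
Dividing by A = 102 gives 7.709 MeV per nucleon.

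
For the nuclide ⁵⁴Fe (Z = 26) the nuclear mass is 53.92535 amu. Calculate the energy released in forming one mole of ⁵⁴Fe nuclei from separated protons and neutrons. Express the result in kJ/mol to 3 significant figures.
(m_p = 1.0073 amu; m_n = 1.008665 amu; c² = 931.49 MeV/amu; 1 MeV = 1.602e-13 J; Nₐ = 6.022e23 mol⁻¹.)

Mass of separated nucleons = 26(1.0073) + 28(1.008665) = 26.1898 + 28.242620 = 54.432420 amu
Mass defect Δm = 54.432420 − 53.92535 = 0.507070 amu
Binding energy = Δm·c² = 0.507070 × 931.49 MeV/amu = 472.331 MeV
Per nucleus in joules: 472.331 MeV × 1.602e-13 J/MeV = 7.5667e-11 J
Per mole: 7.5667e-11 J × 6.022e23 mol⁻¹ = 4.5567e+13 J/mol

4.56e+10 kJ/mol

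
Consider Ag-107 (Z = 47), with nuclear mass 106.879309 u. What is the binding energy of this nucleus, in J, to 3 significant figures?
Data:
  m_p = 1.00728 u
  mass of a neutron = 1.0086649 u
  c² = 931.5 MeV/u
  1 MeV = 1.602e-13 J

1.47e-10 J

Σm = 47·m_p + 60·m_n = 47.34216 + 60.5198940 = 107.8620540 u
The mass defect is 107.8620540 − 106.879309 = 0.9827450 u.
E_B = 0.9827450 × 931.5 = 915.427 MeV
In joules: 915.427 MeV × 1.602e-13 J/MeV = 1.4665e-10 J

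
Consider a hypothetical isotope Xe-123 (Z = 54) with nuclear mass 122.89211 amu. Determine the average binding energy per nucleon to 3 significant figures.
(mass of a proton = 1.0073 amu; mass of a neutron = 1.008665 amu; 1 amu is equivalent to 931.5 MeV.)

Z = 54, so N = A − Z = 123 − 54 = 69.
Σm = 54·m_p + 69·m_n = 54.3942 + 69.597885 = 123.992085 amu
Δm = 123.992085 − 122.89211 = 1.099975 amu
Converting to energy: 1.099975 amu × 931.5 MeV/amu = 1024.63 MeV
BE/A = 1024.63 MeV / 123 = 8.330 MeV/nucleon

8.33 MeV/nucleon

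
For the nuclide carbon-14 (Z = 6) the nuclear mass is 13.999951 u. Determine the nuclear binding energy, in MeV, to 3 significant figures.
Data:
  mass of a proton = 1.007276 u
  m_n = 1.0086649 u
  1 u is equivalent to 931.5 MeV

105 MeV

Total constituent mass: 6 × 1.007276 + 8 × 1.0086649 = 14.1129752 u
The mass defect is 14.1129752 − 13.999951 = 0.1130242 u.
Binding energy = Δm·c² = 0.1130242 × 931.5 MeV/u = 105.282 MeV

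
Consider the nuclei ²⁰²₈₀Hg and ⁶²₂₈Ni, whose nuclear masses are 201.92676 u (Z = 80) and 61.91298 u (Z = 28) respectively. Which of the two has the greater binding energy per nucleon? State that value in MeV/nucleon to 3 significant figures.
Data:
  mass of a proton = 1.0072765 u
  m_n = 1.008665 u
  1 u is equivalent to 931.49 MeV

²⁰²₈₀Hg: Σm = 80(1.0072765) + 122(1.008665) = 203.6392500 u; Δm = 1.7124900 u; E_B = 1595.2 MeV; E_B/A = 7.897 MeV
⁶²₂₈Ni: Σm = 28(1.0072765) + 34(1.008665) = 62.4983520 u; Δm = 0.5853720 u; E_B = 545.268 MeV; E_B/A = 8.7946 MeV
⁶²₂₈Ni has the higher binding energy per nucleon, so it is the more tightly bound nucleus.

⁶²₂₈Ni; 8.79 MeV/nucleon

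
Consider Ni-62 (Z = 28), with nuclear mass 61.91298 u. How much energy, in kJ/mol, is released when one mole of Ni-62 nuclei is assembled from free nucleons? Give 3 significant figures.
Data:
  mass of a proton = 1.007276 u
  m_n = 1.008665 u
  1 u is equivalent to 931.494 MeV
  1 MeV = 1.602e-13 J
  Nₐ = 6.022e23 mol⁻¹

Z = 28, so N = A − Z = 62 − 28 = 34.
Total constituent mass: 28 × 1.007276 + 34 × 1.008665 = 62.498338 u
Mass defect Δm = 62.498338 − 61.91298 = 0.585358 u
Converting to energy: 0.585358 u × 931.494 MeV/u = 545.257 MeV
Per nucleus in joules: 545.257 MeV × 1.602e-13 J/MeV = 8.7350e-11 J
Per mole: 8.7350e-11 J × 6.022e23 mol⁻¹ = 5.2602e+13 J/mol

5.26e+10 kJ/mol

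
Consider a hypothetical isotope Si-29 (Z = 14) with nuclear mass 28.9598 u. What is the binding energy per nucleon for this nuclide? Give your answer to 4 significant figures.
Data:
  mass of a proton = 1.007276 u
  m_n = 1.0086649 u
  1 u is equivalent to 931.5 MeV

8.738 MeV/nucleon

Z = 14, so N = A − Z = 29 − 14 = 15.
Mass of separated nucleons = 14(1.007276) + 15(1.0086649) = 14.101864 + 15.1299735 = 29.2318375 u
The mass defect is 29.2318375 − 28.9598 = 0.2720375 u.
Binding energy = Δm·c² = 0.2720375 × 931.5 MeV/u = 253.403 MeV
BE/A = 253.403 MeV / 29 = 8.738 MeV/nucleon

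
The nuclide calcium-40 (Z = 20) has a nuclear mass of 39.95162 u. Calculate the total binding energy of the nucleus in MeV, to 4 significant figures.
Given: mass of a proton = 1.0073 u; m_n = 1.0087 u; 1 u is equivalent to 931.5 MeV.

The nucleus contains 20 protons and 40 − 20 = 20 neutrons.
Total constituent mass: 20 × 1.0073 + 20 × 1.0087 = 40.3200 u
The mass defect is 40.3200 − 39.95162 = 0.36838 u.
Binding energy = Δm·c² = 0.36838 × 931.5 MeV/u = 343.146 MeV

343.1 MeV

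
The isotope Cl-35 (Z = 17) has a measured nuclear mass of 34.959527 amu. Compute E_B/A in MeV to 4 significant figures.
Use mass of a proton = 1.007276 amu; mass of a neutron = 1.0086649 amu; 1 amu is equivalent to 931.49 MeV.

8.520 MeV/nucleon

With 17 protons and 18 neutrons (A = 35):
Σm = 17·m_p + 18·m_n = 17.123692 + 18.1559682 = 35.2796602 amu
Δm = 35.2796602 − 34.959527 = 0.3201332 amu
Converting to energy: 0.3201332 amu × 931.49 MeV/amu = 298.201 MeV
Per nucleon: 298.201 / 35 = 8.520 MeV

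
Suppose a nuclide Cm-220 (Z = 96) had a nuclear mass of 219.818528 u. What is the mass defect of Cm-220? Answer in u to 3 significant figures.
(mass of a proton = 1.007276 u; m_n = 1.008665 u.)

1.95 u

The nucleus contains 96 protons and 220 − 96 = 124 neutrons.
Σm = 96·m_p + 124·m_n = 96.698496 + 125.074460 = 221.772956 u
Mass defect Δm = 221.772956 − 219.818528 = 1.954428 u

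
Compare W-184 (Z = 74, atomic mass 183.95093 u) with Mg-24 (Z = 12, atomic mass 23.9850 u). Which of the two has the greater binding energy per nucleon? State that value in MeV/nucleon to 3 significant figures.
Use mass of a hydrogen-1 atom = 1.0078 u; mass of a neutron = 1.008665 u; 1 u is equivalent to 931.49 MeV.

W-184: Σm = 74(1.0078) + 110(1.008665) = 185.530350 u; Δm = 1.579420 u; E_B = 1471.2 MeV; E_B/A = 7.996 MeV
Mg-24: Σm = 12(1.0078) + 12(1.008665) = 24.197580 u; Δm = 0.212580 u; E_B = 198.02 MeV; E_B/A = 8.251 MeV
Mg-24 has the higher binding energy per nucleon, so it is the more tightly bound nucleus.

Mg-24; 8.25 MeV/nucleon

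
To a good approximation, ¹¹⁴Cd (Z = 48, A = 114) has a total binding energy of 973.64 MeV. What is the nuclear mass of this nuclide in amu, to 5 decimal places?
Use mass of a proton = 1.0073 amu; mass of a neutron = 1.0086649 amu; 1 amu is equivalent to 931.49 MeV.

113.87703 amu

Mass defect = 973.64 MeV / (931.49 MeV/amu) = 1.0452501 amu
Constituent mass = 48(1.0073) + 66(1.0086649) = 114.9222834 amu
Nuclear mass = 114.9222834 − 1.0452501 = 113.8770333 amu ≈ 113.87703 amu (to 5 decimal places)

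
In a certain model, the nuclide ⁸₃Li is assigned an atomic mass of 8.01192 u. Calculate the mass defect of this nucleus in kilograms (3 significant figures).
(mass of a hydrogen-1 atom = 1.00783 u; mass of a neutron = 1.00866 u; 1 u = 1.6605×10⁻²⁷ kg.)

9.11e-29 kg

Mass of separated nucleons = 3(1.00783) + 5(1.00866) = 3.02349 + 5.04330 = 8.06679 u
Δm = 8.06679 − 8.01192 = 0.05487 u
In SI units: 0.05487 u × 1.6605×10⁻²⁷ kg/u = 9.1112e-29 kg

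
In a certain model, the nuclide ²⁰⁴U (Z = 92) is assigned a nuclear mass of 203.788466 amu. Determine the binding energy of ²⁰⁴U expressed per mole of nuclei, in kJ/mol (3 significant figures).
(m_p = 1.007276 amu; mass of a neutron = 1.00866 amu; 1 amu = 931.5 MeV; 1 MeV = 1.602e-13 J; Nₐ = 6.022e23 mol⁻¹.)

With 92 protons and 112 neutrons (A = 204):
Mass of separated nucleons = 92(1.007276) + 112(1.00866) = 92.669392 + 112.96992 = 205.639312 amu
Δm = 205.639312 − 203.788466 = 1.850846 amu
E_B = 1.850846 × 931.5 = 1724.06 MeV
Per nucleus in joules: 1724.06 MeV × 1.602e-13 J/MeV = 2.7619e-10 J
Per mole: 2.7619e-10 J × 6.022e23 mol⁻¹ = 1.6632e+14 J/mol

1.66e+11 kJ/mol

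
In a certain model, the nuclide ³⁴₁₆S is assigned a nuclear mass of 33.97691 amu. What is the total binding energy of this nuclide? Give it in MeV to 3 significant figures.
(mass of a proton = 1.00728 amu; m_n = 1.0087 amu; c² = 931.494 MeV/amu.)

With 16 protons and 18 neutrons (A = 34):
Total constituent mass: 16 × 1.00728 + 18 × 1.0087 = 34.27308 amu
Mass defect Δm = 34.27308 − 33.97691 = 0.29617 amu
Converting to energy: 0.29617 amu × 931.494 MeV/amu = 275.881 MeV

276 MeV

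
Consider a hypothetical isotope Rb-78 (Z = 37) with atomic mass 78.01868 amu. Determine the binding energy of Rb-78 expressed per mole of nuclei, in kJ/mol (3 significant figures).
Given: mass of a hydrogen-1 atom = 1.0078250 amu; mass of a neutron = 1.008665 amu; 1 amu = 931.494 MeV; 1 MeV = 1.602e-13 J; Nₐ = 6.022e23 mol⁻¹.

5.63e+10 kJ/mol

With 37 protons and 41 neutrons (A = 78):
Σm = 37·m(¹H) + 41·m_n = 37.2895250 + 41.355265 = 78.6447900 amu
Mass defect Δm = 78.6447900 − 78.01868 = 0.6261100 amu
Converting to energy: 0.6261100 amu × 931.494 MeV/amu = 583.218 MeV
Per nucleus in joules: 583.218 MeV × 1.602e-13 J/MeV = 9.3432e-11 J
Per mole: 9.3432e-11 J × 6.022e23 mol⁻¹ = 5.6265e+13 J/mol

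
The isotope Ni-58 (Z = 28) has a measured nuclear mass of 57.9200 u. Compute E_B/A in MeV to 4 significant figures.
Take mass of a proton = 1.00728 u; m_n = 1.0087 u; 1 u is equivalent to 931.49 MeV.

Z = 28, so N = A − Z = 58 − 28 = 30.
Total constituent mass: 28 × 1.00728 + 30 × 1.0087 = 58.46484 u
The mass defect is 58.46484 − 57.9200 = 0.54484 u.
Converting to energy: 0.54484 u × 931.49 MeV/u = 507.513 MeV
Dividing by A = 58 gives 8.750 MeV per nucleon.

8.750 MeV/nucleon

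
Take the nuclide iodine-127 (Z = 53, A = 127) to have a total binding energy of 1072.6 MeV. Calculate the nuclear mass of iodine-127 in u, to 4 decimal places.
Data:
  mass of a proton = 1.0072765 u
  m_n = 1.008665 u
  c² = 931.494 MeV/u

Mass defect = 1072.6 MeV / (931.494 MeV/u) = 1.151484 u
Constituent mass = 53(1.0072765) + 74(1.008665) = 128.0268645 u
Nuclear mass = 128.0268645 − 1.151484 = 126.8753805 u ≈ 126.8754 u (to 4 decimal places)

126.8754 u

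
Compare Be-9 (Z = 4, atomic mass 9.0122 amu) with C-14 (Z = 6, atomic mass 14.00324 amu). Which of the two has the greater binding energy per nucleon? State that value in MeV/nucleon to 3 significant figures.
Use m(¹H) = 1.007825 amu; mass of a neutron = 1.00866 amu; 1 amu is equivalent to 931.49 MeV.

Be-9: Σm = 4(1.007825) + 5(1.00866) = 9.074600 amu; Δm = 0.062400 amu; E_B = 58.125 MeV; E_B/A = 6.458 MeV
C-14: Σm = 6(1.007825) + 8(1.00866) = 14.116230 amu; Δm = 0.112990 amu; E_B = 105.25 MeV; E_B/A = 7.518 MeV
C-14 has the higher binding energy per nucleon, so it is the more tightly bound nucleus.

C-14; 7.52 MeV/nucleon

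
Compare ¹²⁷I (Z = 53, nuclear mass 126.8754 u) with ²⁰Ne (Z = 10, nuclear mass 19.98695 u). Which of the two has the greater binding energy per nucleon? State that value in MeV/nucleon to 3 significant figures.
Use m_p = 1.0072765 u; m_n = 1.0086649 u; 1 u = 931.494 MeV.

¹²⁷I: Σm = 53(1.0072765) + 74(1.0086649) = 128.0268571 u; Δm = 1.1514571 u; E_B = 1072.575 MeV; E_B/A = 8.445 MeV
²⁰Ne: Σm = 10(1.0072765) + 10(1.0086649) = 20.1594140 u; Δm = 0.1724640 u; E_B = 160.649 MeV; E_B/A = 8.032 MeV
¹²⁷I has the higher binding energy per nucleon, so it is the more tightly bound nucleus.

¹²⁷I; 8.45 MeV/nucleon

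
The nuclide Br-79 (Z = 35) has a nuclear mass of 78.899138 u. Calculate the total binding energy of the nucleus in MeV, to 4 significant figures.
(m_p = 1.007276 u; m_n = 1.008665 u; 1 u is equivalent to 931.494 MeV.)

The nucleus contains 35 protons and 79 − 35 = 44 neutrons.
Total constituent mass: 35 × 1.007276 + 44 × 1.008665 = 79.635920 u
The mass defect is 79.635920 − 78.899138 = 0.736782 u.
Converting to energy: 0.736782 u × 931.494 MeV/u = 686.308 MeV

686.3 MeV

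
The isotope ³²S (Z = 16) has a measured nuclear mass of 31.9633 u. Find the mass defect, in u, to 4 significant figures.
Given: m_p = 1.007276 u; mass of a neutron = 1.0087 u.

0.2923 u

Total constituent mass: 16 × 1.007276 + 16 × 1.0087 = 32.255616 u
The mass defect is 32.255616 − 31.9633 = 0.292316 u.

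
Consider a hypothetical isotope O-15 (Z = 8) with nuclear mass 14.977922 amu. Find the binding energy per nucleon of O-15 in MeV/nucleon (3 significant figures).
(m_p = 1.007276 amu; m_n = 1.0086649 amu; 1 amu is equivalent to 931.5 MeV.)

With 8 protons and 7 neutrons (A = 15):
Σm = 8·m_p + 7·m_n = 8.058208 + 7.0606543 = 15.1188623 amu
Mass defect Δm = 15.1188623 − 14.977922 = 0.1409403 amu
Binding energy = Δm·c² = 0.1409403 × 931.5 MeV/amu = 131.286 MeV
Per nucleon: 131.286 / 15 = 8.752 MeV

8.75 MeV/nucleon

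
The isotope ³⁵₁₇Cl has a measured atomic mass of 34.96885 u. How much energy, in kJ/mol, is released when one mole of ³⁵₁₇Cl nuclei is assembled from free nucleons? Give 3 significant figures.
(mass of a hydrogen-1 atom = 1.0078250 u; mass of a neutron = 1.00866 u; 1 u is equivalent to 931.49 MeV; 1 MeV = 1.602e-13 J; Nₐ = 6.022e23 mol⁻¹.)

2.88e+10 kJ/mol

Z = 17, so N = A − Z = 35 − 17 = 18.
Mass of separated nucleons = 17(1.0078250) + 18(1.00866) = 17.1330250 + 18.15588 = 35.2889050 u
Δm = 35.2889050 − 34.96885 = 0.3200550 u
Binding energy = Δm·c² = 0.3200550 × 931.49 MeV/u = 298.128 MeV
Per nucleus in joules: 298.128 MeV × 1.602e-13 J/MeV = 4.7760e-11 J
Per mole: 4.7760e-11 J × 6.022e23 mol⁻¹ = 2.8761e+13 J/mol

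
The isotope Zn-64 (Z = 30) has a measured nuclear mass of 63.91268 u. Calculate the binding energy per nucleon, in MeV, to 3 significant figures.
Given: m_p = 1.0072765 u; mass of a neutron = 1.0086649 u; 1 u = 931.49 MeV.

8.74 MeV/nucleon

Z = 30, so N = A − Z = 64 − 30 = 34.
Σm = 30·m_p + 34·m_n = 30.2182950 + 34.2946066 = 64.5129016 u
Δm = 64.5129016 − 63.91268 = 0.6002216 u
Binding energy = Δm·c² = 0.6002216 × 931.49 MeV/u = 559.100 MeV
Per nucleon: 559.100 / 64 = 8.736 MeV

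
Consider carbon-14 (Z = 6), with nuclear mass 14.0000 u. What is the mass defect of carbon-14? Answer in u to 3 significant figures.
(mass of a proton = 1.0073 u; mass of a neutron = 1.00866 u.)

Total constituent mass: 6 × 1.0073 + 8 × 1.00866 = 14.11308 u
The mass defect is 14.11308 − 14.0000 = 0.11308 u.

0.113 u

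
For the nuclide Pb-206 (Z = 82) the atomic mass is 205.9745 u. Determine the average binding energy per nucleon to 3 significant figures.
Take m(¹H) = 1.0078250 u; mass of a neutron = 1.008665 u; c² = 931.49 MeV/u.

Z = 82, so N = A − Z = 206 − 82 = 124.
Σm = 82·m(¹H) + 124·m_n = 82.6416500 + 125.074460 = 207.7161100 u
Δm = 207.7161100 − 205.9745 = 1.7416100 u
Binding energy = Δm·c² = 1.7416100 × 931.49 MeV/u = 1622.29 MeV
Dividing by A = 206 gives 7.875 MeV per nucleon.

7.88 MeV/nucleon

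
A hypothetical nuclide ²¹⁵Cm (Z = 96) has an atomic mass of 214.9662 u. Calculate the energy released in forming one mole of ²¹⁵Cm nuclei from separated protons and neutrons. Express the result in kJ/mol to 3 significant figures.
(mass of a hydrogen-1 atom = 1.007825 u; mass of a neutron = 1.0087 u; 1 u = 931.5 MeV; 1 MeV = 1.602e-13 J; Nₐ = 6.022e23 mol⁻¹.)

1.64e+11 kJ/mol

Mass of separated nucleons = 96(1.007825) + 119(1.0087) = 96.751200 + 120.0353 = 216.786500 u
Mass defect Δm = 216.786500 − 214.9662 = 1.820300 u
E_B = 1.820300 × 931.5 = 1695.61 MeV
Per nucleus in joules: 1695.61 MeV × 1.602e-13 J/MeV = 2.7164e-10 J
Per mole: 2.7164e-10 J × 6.022e23 mol⁻¹ = 1.6358e+14 J/mol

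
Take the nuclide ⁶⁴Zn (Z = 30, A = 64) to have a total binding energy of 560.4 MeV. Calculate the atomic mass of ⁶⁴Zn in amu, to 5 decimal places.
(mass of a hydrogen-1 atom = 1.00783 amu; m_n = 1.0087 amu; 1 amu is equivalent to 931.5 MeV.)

63.92909 amu

Mass defect = 560.4 MeV / (931.5 MeV/amu) = 0.6016103 amu
Constituent mass = 30(1.00783) + 34(1.0087) = 64.53070 amu
Atomic mass = 64.53070 − 0.6016103 = 63.9290897 amu ≈ 63.92909 amu (to 5 decimal places)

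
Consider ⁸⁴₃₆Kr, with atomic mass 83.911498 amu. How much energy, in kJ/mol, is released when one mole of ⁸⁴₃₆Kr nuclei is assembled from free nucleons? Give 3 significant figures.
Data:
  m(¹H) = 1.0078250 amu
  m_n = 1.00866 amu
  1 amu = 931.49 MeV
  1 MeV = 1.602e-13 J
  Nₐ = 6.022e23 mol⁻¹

The nucleus contains 36 protons and 84 − 36 = 48 neutrons.
Σm = 36·m(¹H) + 48·m_n = 36.2817000 + 48.41568 = 84.6973800 amu
Mass defect Δm = 84.6973800 − 83.911498 = 0.7858820 amu
Converting to energy: 0.7858820 amu × 931.49 MeV/amu = 732.041 MeV
Per nucleus in joules: 732.041 MeV × 1.602e-13 J/MeV = 1.1727e-10 J
Per mole: 1.1727e-10 J × 6.022e23 mol⁻¹ = 7.0620e+13 J/mol

7.06e+10 kJ/mol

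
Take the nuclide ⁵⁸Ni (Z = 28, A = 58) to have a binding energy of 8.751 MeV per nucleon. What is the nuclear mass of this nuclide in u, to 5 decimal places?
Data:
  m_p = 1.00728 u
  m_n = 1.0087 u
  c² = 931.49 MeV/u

57.91995 u

Total binding energy = 58 × 8.751 = 507.558 MeV
Mass defect = 507.558 MeV / (931.49 MeV/u) = 0.5448883 u
Constituent mass = 28(1.00728) + 30(1.0087) = 58.46484 u
Nuclear mass = 58.46484 − 0.5448883 = 57.9199517 u ≈ 57.91995 u (to 5 decimal places)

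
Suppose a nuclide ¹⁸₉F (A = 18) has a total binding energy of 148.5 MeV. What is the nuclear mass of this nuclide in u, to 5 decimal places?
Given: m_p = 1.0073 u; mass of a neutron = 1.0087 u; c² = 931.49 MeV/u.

Mass defect = 148.5 MeV / (931.49 MeV/u) = 0.1594220 u
Constituent mass = 9(1.0073) + 9(1.0087) = 18.1440 u
Nuclear mass = 18.1440 − 0.1594220 = 17.9845780 u ≈ 17.98458 u (to 5 decimal places)

17.98458 u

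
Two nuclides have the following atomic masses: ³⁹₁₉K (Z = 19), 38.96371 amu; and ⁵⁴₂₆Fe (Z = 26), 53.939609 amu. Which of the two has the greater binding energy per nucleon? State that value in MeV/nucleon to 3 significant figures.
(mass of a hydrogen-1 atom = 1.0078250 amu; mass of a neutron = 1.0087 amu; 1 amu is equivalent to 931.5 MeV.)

³⁹₁₉K: Σm = 19(1.0078250) + 20(1.0087) = 39.3226750 amu; Δm = 0.3589650 amu; E_B = 334.38 MeV; E_B/A = 8.574 MeV
⁵⁴₂₆Fe: Σm = 26(1.0078250) + 28(1.0087) = 54.4470500 amu; Δm = 0.5074410 amu; E_B = 472.68 MeV; E_B/A = 8.753 MeV
⁵⁴₂₆Fe has the higher binding energy per nucleon, so it is the more tightly bound nucleus.

⁵⁴₂₆Fe; 8.75 MeV/nucleon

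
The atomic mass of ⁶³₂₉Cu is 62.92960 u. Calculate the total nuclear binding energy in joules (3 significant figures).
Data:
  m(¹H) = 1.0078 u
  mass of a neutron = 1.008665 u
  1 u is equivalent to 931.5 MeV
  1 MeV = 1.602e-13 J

Total constituent mass: 29 × 1.0078 + 34 × 1.008665 = 63.520810 u
Δm = 63.520810 − 62.92960 = 0.591210 u
Binding energy = Δm·c² = 0.591210 × 931.5 MeV/u = 550.712 MeV
In joules: 550.712 MeV × 1.602e-13 J/MeV = 8.8224e-11 J

8.82e-11 J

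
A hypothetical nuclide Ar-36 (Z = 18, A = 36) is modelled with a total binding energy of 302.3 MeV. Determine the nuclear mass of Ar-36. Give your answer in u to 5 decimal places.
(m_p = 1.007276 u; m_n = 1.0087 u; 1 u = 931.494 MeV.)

35.96304 u

Mass defect = 302.3 MeV / (931.494 MeV/u) = 0.3245324 u
Constituent mass = 18(1.007276) + 18(1.0087) = 36.287568 u
Nuclear mass = 36.287568 − 0.3245324 = 35.9630356 u ≈ 35.96304 u (to 5 decimal places)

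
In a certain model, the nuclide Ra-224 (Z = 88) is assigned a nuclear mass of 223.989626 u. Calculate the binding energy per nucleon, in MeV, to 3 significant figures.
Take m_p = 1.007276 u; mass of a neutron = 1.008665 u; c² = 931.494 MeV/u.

7.61 MeV/nucleon

With 88 protons and 136 neutrons (A = 224):
Total constituent mass: 88 × 1.007276 + 136 × 1.008665 = 225.818728 u
The mass defect is 225.818728 − 223.989626 = 1.829102 u.
Binding energy = Δm·c² = 1.829102 × 931.494 MeV/u = 1703.80 MeV
Per nucleon: 1703.80 / 224 = 7.606 MeV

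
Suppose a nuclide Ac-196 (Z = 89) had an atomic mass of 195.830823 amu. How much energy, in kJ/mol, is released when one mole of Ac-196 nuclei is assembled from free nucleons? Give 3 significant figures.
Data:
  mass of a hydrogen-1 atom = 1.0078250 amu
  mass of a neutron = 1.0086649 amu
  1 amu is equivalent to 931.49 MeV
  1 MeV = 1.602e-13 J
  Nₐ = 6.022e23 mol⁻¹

With 89 protons and 107 neutrons (A = 196):
Total constituent mass: 89 × 1.0078250 + 107 × 1.0086649 = 197.6235693 amu
The mass defect is 197.6235693 − 195.830823 = 1.7927463 amu.
Binding energy = Δm·c² = 1.7927463 × 931.49 MeV/amu = 1669.93 MeV
Per nucleus in joules: 1669.93 MeV × 1.602e-13 J/MeV = 2.6752e-10 J
Per mole: 2.6752e-10 J × 6.022e23 mol⁻¹ = 1.6110e+14 J/mol

1.61e+11 kJ/mol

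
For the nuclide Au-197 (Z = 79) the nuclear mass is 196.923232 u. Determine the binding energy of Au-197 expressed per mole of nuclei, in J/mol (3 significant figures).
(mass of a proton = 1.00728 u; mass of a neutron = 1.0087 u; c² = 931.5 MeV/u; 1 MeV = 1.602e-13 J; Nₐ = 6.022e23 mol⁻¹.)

Z = 79, so N = A − Z = 197 − 79 = 118.
Σm = 79·m_p + 118·m_n = 79.57512 + 119.0266 = 198.60172 u
Δm = 198.60172 − 196.923232 = 1.678488 u
E_B = 1.678488 × 931.5 = 1563.51 MeV
Per nucleus in joules: 1563.51 MeV × 1.602e-13 J/MeV = 2.5047e-10 J
Per mole: 2.5047e-10 J × 6.022e23 mol⁻¹ = 1.5083e+14 J/mol

1.51e+14 J/mol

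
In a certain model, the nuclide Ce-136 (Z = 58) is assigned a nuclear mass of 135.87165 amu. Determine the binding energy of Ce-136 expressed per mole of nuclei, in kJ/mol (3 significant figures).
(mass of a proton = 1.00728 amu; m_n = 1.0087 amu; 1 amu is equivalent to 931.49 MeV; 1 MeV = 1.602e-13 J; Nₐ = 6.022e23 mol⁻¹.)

Mass of separated nucleons = 58(1.00728) + 78(1.0087) = 58.42224 + 78.6786 = 137.10084 amu
The mass defect is 137.10084 − 135.87165 = 1.22919 amu.
Converting to energy: 1.22919 amu × 931.49 MeV/amu = 1144.98 MeV
Per nucleus in joules: 1144.98 MeV × 1.602e-13 J/MeV = 1.8343e-10 J
Per mole: 1.8343e-10 J × 6.022e23 mol⁻¹ = 1.1046e+14 J/mol

1.10e+11 kJ/mol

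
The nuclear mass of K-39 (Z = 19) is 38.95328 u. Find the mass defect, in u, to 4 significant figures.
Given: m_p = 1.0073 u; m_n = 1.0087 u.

Z = 19, so N = A − Z = 39 − 19 = 20.
Mass of separated nucleons = 19(1.0073) + 20(1.0087) = 19.1387 + 20.1740 = 39.3127 u
Δm = 39.3127 − 38.95328 = 0.35942 u

0.3594 u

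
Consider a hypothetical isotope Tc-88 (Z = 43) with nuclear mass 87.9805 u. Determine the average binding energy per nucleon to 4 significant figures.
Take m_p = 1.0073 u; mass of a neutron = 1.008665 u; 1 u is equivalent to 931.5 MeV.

7.657 MeV/nucleon

Total constituent mass: 43 × 1.0073 + 45 × 1.008665 = 88.703825 u
The mass defect is 88.703825 − 87.9805 = 0.723325 u.
E_B = 0.723325 × 931.5 = 673.777 MeV
Per nucleon: 673.777 / 88 = 7.657 MeV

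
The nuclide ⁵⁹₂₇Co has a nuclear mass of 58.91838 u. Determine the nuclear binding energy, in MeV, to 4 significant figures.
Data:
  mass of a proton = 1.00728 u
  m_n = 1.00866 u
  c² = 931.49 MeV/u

Σm = 27·m_p + 32·m_n = 27.19656 + 32.27712 = 59.47368 u
Mass defect Δm = 59.47368 − 58.91838 = 0.55530 u
Converting to energy: 0.55530 u × 931.49 MeV/u = 517.256 MeV

517.3 MeV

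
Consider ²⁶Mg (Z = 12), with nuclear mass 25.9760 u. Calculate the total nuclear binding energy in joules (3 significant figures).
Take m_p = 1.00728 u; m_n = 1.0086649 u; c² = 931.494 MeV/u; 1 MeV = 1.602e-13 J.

3.47e-11 J

Z = 12, so N = A − Z = 26 − 12 = 14.
Mass of separated nucleons = 12(1.00728) + 14(1.0086649) = 12.08736 + 14.1213086 = 26.2086686 u
The mass defect is 26.2086686 − 25.9760 = 0.2326686 u.
Converting to energy: 0.2326686 u × 931.494 MeV/u = 216.729 MeV
In joules: 216.729 MeV × 1.602e-13 J/MeV = 3.4720e-11 J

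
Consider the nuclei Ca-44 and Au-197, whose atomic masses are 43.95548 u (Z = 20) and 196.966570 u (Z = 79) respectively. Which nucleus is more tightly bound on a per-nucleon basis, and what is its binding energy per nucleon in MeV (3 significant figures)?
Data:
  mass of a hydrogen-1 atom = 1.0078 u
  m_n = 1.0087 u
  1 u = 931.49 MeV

Ca-44: Σm = 20(1.0078) + 24(1.0087) = 44.3648 u; Δm = 0.40932 u; E_B = 381.28 MeV; E_B/A = 8.665 MeV
Au-197: Σm = 79(1.0078) + 118(1.0087) = 198.6428 u; Δm = 1.676230 u; E_B = 1561.4 MeV; E_B/A = 7.926 MeV
Ca-44 has the higher binding energy per nucleon, so it is the more tightly bound nucleus.

Ca-44; 8.67 MeV/nucleon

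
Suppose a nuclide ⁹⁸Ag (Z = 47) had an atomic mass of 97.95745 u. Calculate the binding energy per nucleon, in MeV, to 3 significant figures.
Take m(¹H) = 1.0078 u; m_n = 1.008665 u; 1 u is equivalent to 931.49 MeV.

8.09 MeV/nucleon

Mass of separated nucleons = 47(1.0078) + 51(1.008665) = 47.3666 + 51.441915 = 98.808515 u
Δm = 98.808515 − 97.95745 = 0.851065 u
E_B = 0.851065 × 931.49 = 792.759 MeV
BE/A = 792.759 MeV / 98 = 8.089 MeV/nucleon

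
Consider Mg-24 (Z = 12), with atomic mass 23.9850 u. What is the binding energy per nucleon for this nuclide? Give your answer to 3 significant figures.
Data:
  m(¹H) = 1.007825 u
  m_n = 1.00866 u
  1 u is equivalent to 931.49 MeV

Z = 12, so N = A − Z = 24 − 12 = 12.
Total constituent mass: 12 × 1.007825 + 12 × 1.00866 = 24.197820 u
Mass defect Δm = 24.197820 − 23.9850 = 0.212820 u
Binding energy = Δm·c² = 0.212820 × 931.49 MeV/u = 198.240 MeV
Dividing by A = 24 gives 8.260 MeV per nucleon.

8.26 MeV/nucleon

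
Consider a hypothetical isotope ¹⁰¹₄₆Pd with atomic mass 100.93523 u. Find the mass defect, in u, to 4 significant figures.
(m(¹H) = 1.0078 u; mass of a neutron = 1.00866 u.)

With 46 protons and 55 neutrons (A = 101):
Total constituent mass: 46 × 1.0078 + 55 × 1.00866 = 101.83510 u
Δm = 101.83510 − 100.93523 = 0.89987 u

0.8999 u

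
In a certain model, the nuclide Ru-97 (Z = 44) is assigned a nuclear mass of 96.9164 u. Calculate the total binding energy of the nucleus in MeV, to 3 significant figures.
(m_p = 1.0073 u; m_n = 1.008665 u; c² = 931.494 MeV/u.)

805 MeV

With 44 protons and 53 neutrons (A = 97):
Mass of separated nucleons = 44(1.0073) + 53(1.008665) = 44.3212 + 53.459245 = 97.780445 u
Δm = 97.780445 − 96.9164 = 0.864045 u
Binding energy = Δm·c² = 0.864045 × 931.494 MeV/u = 804.853 MeV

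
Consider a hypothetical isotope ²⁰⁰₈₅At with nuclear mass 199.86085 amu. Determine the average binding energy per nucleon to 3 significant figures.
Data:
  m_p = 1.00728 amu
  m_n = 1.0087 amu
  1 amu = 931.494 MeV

8.19 MeV/nucleon

With 85 protons and 115 neutrons (A = 200):
Σm = 85·m_p + 115·m_n = 85.61880 + 116.0005 = 201.61930 amu
The mass defect is 201.61930 − 199.86085 = 1.75845 amu.
Binding energy = Δm·c² = 1.75845 × 931.494 MeV/amu = 1637.99 MeV
Per nucleon: 1637.99 / 200 = 8.190 MeV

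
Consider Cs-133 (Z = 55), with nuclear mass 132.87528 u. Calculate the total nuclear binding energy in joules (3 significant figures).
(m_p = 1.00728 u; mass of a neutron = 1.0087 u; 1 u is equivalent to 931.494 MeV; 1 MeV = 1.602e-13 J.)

1.80e-10 J

Σm = 55·m_p + 78·m_n = 55.40040 + 78.6786 = 134.07900 u
Δm = 134.07900 − 132.87528 = 1.20372 u
Binding energy = Δm·c² = 1.20372 × 931.494 MeV/u = 1121.26 MeV
In joules: 1121.26 MeV × 1.602e-13 J/MeV = 1.7963e-10 J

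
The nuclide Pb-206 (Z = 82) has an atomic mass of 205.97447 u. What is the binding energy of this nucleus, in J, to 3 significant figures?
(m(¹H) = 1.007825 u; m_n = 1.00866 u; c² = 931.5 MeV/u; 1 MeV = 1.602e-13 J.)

With 82 protons and 124 neutrons (A = 206):
Σm = 82·m(¹H) + 124·m_n = 82.641650 + 125.07384 = 207.715490 u
Δm = 207.715490 − 205.97447 = 1.741020 u
Binding energy = Δm·c² = 1.741020 × 931.5 MeV/u = 1621.76 MeV
In joules: 1621.76 MeV × 1.602e-13 J/MeV = 2.5981e-10 J

2.60e-10 J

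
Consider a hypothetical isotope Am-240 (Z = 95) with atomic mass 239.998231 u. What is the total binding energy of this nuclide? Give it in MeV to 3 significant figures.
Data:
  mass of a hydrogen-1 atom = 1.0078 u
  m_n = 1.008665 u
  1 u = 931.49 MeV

1860 MeV

The nucleus contains 95 protons and 240 − 95 = 145 neutrons.
Σm = 95·m(¹H) + 145·m_n = 95.7410 + 146.256425 = 241.997425 u
Δm = 241.997425 − 239.998231 = 1.999194 u
Binding energy = Δm·c² = 1.999194 × 931.49 MeV/u = 1862.23 MeV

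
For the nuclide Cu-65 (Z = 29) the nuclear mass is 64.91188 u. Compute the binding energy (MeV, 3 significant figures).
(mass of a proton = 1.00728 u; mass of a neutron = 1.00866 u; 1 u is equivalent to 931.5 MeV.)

With 29 protons and 36 neutrons (A = 65):
Σm = 29·m_p + 36·m_n = 29.21112 + 36.31176 = 65.52288 u
Δm = 65.52288 − 64.91188 = 0.61100 u
Binding energy = Δm·c² = 0.61100 × 931.5 MeV/u = 569.147 MeV

569 MeV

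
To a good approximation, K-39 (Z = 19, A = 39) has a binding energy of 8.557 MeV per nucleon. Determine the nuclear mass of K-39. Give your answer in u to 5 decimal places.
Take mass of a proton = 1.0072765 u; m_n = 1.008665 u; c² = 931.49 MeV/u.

38.95329 u

Total binding energy = 39 × 8.557 = 333.723 MeV
Mass defect = 333.723 MeV / (931.49 MeV/u) = 0.3582679 u
Constituent mass = 19(1.0072765) + 20(1.008665) = 39.3115535 u
Nuclear mass = 39.3115535 − 0.3582679 = 38.9532856 u ≈ 38.95329 u (to 5 decimal places)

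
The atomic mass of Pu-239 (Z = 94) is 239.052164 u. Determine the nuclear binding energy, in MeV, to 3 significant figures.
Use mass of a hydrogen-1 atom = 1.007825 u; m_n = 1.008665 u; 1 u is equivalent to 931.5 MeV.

Total constituent mass: 94 × 1.007825 + 145 × 1.008665 = 240.991975 u
Mass defect Δm = 240.991975 − 239.052164 = 1.939811 u
Binding energy = Δm·c² = 1.939811 × 931.5 MeV/u = 1806.93 MeV

1810 MeV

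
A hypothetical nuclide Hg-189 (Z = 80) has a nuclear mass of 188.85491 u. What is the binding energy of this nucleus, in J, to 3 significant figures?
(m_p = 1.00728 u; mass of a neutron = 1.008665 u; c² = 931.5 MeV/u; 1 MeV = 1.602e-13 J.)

2.50e-10 J

With 80 protons and 109 neutrons (A = 189):
Total constituent mass: 80 × 1.00728 + 109 × 1.008665 = 190.526885 u
Δm = 190.526885 − 188.85491 = 1.671975 u
E_B = 1.671975 × 931.5 = 1557.44 MeV
In joules: 1557.44 MeV × 1.602e-13 J/MeV = 2.4950e-10 J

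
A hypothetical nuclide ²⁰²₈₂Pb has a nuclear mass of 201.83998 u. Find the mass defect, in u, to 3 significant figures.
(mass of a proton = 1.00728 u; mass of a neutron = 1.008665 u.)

1.80 u

Σm = 82·m_p + 120·m_n = 82.59696 + 121.039800 = 203.636760 u
Mass defect Δm = 203.636760 − 201.83998 = 1.796780 u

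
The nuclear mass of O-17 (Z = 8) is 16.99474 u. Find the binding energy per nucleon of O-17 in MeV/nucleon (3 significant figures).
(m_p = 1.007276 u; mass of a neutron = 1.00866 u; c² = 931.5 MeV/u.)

Z = 8, so N = A − Z = 17 − 8 = 9.
Total constituent mass: 8 × 1.007276 + 9 × 1.00866 = 17.136148 u
The mass defect is 17.136148 − 16.99474 = 0.141408 u.
E_B = 0.141408 × 931.5 = 131.722 MeV
Dividing by A = 17 gives 7.748 MeV per nucleon.

7.75 MeV/nucleon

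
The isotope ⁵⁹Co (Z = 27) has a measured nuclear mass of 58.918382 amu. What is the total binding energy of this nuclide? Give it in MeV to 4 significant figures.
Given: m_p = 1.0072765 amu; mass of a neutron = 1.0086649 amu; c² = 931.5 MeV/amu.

517.3 MeV

Mass of separated nucleons = 27(1.0072765) + 32(1.0086649) = 27.1964655 + 32.2772768 = 59.4737423 amu
The mass defect is 59.4737423 − 58.918382 = 0.5553603 amu.
Converting to energy: 0.5553603 amu × 931.5 MeV/amu = 517.318 MeV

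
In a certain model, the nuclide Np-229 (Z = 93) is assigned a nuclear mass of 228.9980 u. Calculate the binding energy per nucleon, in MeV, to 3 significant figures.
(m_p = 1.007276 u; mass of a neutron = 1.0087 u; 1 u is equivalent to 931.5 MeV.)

With 93 protons and 136 neutrons (A = 229):
Total constituent mass: 93 × 1.007276 + 136 × 1.0087 = 230.859868 u
The mass defect is 230.859868 − 228.9980 = 1.861868 u.
Converting to energy: 1.861868 u × 931.5 MeV/u = 1734.33 MeV
BE/A = 1734.33 MeV / 229 = 7.573 MeV/nucleon

7.57 MeV/nucleon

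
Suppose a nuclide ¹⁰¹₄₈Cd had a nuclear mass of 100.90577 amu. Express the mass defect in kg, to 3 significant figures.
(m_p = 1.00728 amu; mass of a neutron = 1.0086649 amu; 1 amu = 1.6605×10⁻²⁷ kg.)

1.50e-27 kg

With 48 protons and 53 neutrons (A = 101):
Total constituent mass: 48 × 1.00728 + 53 × 1.0086649 = 101.8086797 amu
The mass defect is 101.8086797 − 100.90577 = 0.9029097 amu.
In SI units: 0.9029097 amu × 1.6605×10⁻²⁷ kg/amu = 1.4993e-27 kg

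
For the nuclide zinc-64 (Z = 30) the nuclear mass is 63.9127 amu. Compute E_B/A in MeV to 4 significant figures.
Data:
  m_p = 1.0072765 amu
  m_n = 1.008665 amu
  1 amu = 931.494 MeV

8.736 MeV/nucleon

Total constituent mass: 30 × 1.0072765 + 34 × 1.008665 = 64.5129050 amu
Δm = 64.5129050 − 63.9127 = 0.6002050 amu
Converting to energy: 0.6002050 amu × 931.494 MeV/amu = 559.087 MeV
BE/A = 559.087 MeV / 64 = 8.736 MeV/nucleon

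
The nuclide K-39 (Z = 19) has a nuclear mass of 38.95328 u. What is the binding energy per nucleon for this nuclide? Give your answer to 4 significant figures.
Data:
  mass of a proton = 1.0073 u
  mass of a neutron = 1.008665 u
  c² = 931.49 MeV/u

8.568 MeV/nucleon

The nucleus contains 19 protons and 39 − 19 = 20 neutrons.
Σm = 19·m_p + 20·m_n = 19.1387 + 20.173300 = 39.312000 u
Δm = 39.312000 − 38.95328 = 0.358720 u
Converting to energy: 0.358720 u × 931.49 MeV/u = 334.144 MeV
Per nucleon: 334.144 / 39 = 8.568 MeV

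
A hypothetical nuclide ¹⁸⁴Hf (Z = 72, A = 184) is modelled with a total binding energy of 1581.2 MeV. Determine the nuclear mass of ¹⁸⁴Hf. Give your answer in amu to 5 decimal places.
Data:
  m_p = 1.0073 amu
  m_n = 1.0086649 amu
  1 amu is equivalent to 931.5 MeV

Mass defect = 1581.2 MeV / (931.5 MeV/amu) = 1.6974772 amu
Constituent mass = 72(1.0073) + 112(1.0086649) = 185.4960688 amu
Nuclear mass = 185.4960688 − 1.6974772 = 183.7985916 amu ≈ 183.79859 amu (to 5 decimal places)

183.79859 amu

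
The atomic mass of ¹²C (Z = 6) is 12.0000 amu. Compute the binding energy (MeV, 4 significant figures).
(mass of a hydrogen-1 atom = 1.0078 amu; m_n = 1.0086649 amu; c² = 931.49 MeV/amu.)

92.02 MeV

Mass of separated nucleons = 6(1.0078) + 6(1.0086649) = 6.0468 + 6.0519894 = 12.0987894 amu
Mass defect Δm = 12.0987894 − 12.0000 = 0.0987894 amu
E_B = 0.0987894 × 931.49 = 92.0213 MeV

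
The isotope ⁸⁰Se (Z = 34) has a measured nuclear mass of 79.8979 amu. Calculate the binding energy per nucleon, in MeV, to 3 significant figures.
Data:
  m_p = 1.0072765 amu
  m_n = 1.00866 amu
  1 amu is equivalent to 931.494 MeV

Mass of separated nucleons = 34(1.0072765) + 46(1.00866) = 34.2474010 + 46.39836 = 80.6457610 amu
Δm = 80.6457610 − 79.8979 = 0.7478610 amu
E_B = 0.7478610 × 931.494 = 696.628 MeV
Dividing by A = 80 gives 8.708 MeV per nucleon.

8.71 MeV/nucleon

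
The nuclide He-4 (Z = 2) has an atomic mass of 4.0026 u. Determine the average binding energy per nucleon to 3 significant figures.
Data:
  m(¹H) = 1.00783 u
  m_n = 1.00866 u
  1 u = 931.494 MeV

Total constituent mass: 2 × 1.00783 + 2 × 1.00866 = 4.03298 u
Mass defect Δm = 4.03298 − 4.0026 = 0.03038 u
E_B = 0.03038 × 931.494 = 28.2988 MeV
BE/A = 28.2988 MeV / 4 = 7.0747 MeV/nucleon

7.07 MeV/nucleon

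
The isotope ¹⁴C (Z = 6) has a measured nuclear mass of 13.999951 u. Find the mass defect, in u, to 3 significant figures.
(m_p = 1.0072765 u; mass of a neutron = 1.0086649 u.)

0.113 u

Mass of separated nucleons = 6(1.0072765) + 8(1.0086649) = 6.0436590 + 8.0693192 = 14.1129782 u
The mass defect is 14.1129782 − 13.999951 = 0.1130272 u.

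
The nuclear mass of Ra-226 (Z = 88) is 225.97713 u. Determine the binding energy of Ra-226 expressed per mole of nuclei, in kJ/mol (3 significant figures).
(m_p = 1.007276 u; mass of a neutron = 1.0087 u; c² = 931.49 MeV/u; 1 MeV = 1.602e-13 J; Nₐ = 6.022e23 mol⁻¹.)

Σm = 88·m_p + 138·m_n = 88.640288 + 139.2006 = 227.840888 u
Δm = 227.840888 − 225.97713 = 1.863758 u
Converting to energy: 1.863758 u × 931.49 MeV/u = 1736.07 MeV
Per nucleus in joules: 1736.07 MeV × 1.602e-13 J/MeV = 2.7812e-10 J
Per mole: 2.7812e-10 J × 6.022e23 mol⁻¹ = 1.6748e+14 J/mol

1.67e+11 kJ/mol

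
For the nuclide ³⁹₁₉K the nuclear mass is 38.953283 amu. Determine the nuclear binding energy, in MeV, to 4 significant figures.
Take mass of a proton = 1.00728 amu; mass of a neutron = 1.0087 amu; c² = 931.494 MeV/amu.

Z = 19, so N = A − Z = 39 − 19 = 20.
Total constituent mass: 19 × 1.00728 + 20 × 1.0087 = 39.31232 amu
Mass defect Δm = 39.31232 − 38.953283 = 0.359037 amu
Converting to energy: 0.359037 amu × 931.494 MeV/amu = 334.441 MeV

334.4 MeV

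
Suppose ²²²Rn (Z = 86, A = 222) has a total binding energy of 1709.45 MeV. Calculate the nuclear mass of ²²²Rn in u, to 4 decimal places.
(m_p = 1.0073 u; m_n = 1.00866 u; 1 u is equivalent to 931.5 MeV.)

221.9704 u

Mass defect = 1709.45 MeV / (931.5 MeV/u) = 1.835158 u
Constituent mass = 86(1.0073) + 136(1.00866) = 223.80556 u
Nuclear mass = 223.80556 − 1.835158 = 221.970402 u ≈ 221.9704 u (to 4 decimal places)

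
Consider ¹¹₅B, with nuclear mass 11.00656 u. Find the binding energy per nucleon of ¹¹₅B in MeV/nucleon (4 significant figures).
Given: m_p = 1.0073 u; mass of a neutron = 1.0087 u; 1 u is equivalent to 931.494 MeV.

6.956 MeV/nucleon

The nucleus contains 5 protons and 11 − 5 = 6 neutrons.
Mass of separated nucleons = 5(1.0073) + 6(1.0087) = 5.0365 + 6.0522 = 11.0887 u
The mass defect is 11.0887 − 11.00656 = 0.08214 u.
Converting to energy: 0.08214 u × 931.494 MeV/u = 76.5129 MeV
BE/A = 76.5129 MeV / 11 = 6.956 MeV/nucleon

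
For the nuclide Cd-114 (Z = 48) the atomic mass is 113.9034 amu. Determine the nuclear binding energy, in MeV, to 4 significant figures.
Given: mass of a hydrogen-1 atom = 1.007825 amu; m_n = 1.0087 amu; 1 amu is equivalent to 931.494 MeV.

Z = 48, so N = A − Z = 114 − 48 = 66.
Σm = 48·m(¹H) + 66·m_n = 48.375600 + 66.5742 = 114.949800 amu
The mass defect is 114.949800 − 113.9034 = 1.046400 amu.
Converting to energy: 1.046400 amu × 931.494 MeV/amu = 974.715 MeV

974.7 MeV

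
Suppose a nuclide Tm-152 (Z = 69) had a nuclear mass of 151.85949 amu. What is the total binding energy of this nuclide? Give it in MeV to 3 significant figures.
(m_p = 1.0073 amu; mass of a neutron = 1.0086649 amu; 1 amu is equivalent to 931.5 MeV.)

1270 MeV

Z = 69, so N = A − Z = 152 − 69 = 83.
Σm = 69·m_p + 83·m_n = 69.5037 + 83.7191867 = 153.2228867 amu
The mass defect is 153.2228867 − 151.85949 = 1.3633967 amu.
Binding energy = Δm·c² = 1.3633967 × 931.5 MeV/amu = 1270.00 MeV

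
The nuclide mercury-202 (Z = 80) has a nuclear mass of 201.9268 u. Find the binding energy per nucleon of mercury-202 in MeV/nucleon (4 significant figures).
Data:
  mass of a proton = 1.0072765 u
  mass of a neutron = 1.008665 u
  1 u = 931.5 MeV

7.897 MeV/nucleon

Mass of separated nucleons = 80(1.0072765) + 122(1.008665) = 80.5821200 + 123.057130 = 203.6392500 u
Mass defect Δm = 203.6392500 − 201.9268 = 1.7124500 u
Converting to energy: 1.7124500 u × 931.5 MeV/u = 1595.15 MeV
Per nucleon: 1595.15 / 202 = 7.897 MeV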